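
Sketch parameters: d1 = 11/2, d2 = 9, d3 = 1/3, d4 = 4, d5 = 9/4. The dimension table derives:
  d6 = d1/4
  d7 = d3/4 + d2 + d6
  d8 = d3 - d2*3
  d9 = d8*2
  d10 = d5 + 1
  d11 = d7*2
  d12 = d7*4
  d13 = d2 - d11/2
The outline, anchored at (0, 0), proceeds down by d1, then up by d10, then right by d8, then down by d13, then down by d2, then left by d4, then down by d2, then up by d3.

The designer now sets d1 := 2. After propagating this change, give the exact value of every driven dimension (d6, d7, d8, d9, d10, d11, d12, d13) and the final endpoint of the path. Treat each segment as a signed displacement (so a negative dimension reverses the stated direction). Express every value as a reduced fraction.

Apply edit: d1 := 2
  d6 = d1/4 = 1/2
  d7 = d3/4 + d2 + d6 = 115/12
  d8 = d3 - d2*3 = -80/3
  d9 = d8*2 = -160/3
  d10 = d5 + 1 = 13/4
  d11 = d7*2 = 115/6
  d12 = d7*4 = 115/3
  d13 = d2 - d11/2 = -7/12
Walk from origin (0, 0):
  seg 1: down by d1 = 2 → (0, -2)
  seg 2: up by d10 = 13/4 → (0, 5/4)
  seg 3: right by d8 = -80/3 → (-80/3, 5/4)
  seg 4: down by d13 = -7/12 → (-80/3, 11/6)
  seg 5: down by d2 = 9 → (-80/3, -43/6)
  seg 6: left by d4 = 4 → (-92/3, -43/6)
  seg 7: down by d2 = 9 → (-92/3, -97/6)
  seg 8: up by d3 = 1/3 → (-92/3, -95/6)

d6 = 1/2
d7 = 115/12
d8 = -80/3
d9 = -160/3
d10 = 13/4
d11 = 115/6
d12 = 115/3
d13 = -7/12
endpoint = (-92/3, -95/6)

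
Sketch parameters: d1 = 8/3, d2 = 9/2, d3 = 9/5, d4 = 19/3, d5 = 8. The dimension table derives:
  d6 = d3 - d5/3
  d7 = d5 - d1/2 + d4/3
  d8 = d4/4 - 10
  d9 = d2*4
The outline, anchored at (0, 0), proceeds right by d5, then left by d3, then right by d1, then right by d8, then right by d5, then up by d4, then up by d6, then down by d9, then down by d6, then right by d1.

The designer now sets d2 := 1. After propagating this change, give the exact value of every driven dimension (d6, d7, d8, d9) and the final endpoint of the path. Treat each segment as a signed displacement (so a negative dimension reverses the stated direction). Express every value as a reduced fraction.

Apply edit: d2 := 1
  d6 = d3 - d5/3 = -13/15
  d7 = d5 - d1/2 + d4/3 = 79/9
  d8 = d4/4 - 10 = -101/12
  d9 = d2*4 = 4
Walk from origin (0, 0):
  seg 1: right by d5 = 8 → (8, 0)
  seg 2: left by d3 = 9/5 → (31/5, 0)
  seg 3: right by d1 = 8/3 → (133/15, 0)
  seg 4: right by d8 = -101/12 → (9/20, 0)
  seg 5: right by d5 = 8 → (169/20, 0)
  seg 6: up by d4 = 19/3 → (169/20, 19/3)
  seg 7: up by d6 = -13/15 → (169/20, 82/15)
  seg 8: down by d9 = 4 → (169/20, 22/15)
  seg 9: down by d6 = -13/15 → (169/20, 7/3)
  seg 10: right by d1 = 8/3 → (667/60, 7/3)

d6 = -13/15
d7 = 79/9
d8 = -101/12
d9 = 4
endpoint = (667/60, 7/3)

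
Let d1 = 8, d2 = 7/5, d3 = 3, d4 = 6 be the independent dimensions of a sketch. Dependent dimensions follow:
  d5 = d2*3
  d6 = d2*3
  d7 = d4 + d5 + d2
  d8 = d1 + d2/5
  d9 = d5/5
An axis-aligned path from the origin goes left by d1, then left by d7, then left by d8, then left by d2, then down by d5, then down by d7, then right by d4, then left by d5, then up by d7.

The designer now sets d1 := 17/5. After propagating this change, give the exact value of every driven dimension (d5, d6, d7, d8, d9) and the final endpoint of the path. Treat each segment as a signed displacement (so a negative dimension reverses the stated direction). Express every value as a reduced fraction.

Apply edit: d1 := 17/5
  d5 = d2*3 = 21/5
  d6 = d2*3 = 21/5
  d7 = d4 + d5 + d2 = 58/5
  d8 = d1 + d2/5 = 92/25
  d9 = d5/5 = 21/25
Walk from origin (0, 0):
  seg 1: left by d1 = 17/5 → (-17/5, 0)
  seg 2: left by d7 = 58/5 → (-15, 0)
  seg 3: left by d8 = 92/25 → (-467/25, 0)
  seg 4: left by d2 = 7/5 → (-502/25, 0)
  seg 5: down by d5 = 21/5 → (-502/25, -21/5)
  seg 6: down by d7 = 58/5 → (-502/25, -79/5)
  seg 7: right by d4 = 6 → (-352/25, -79/5)
  seg 8: left by d5 = 21/5 → (-457/25, -79/5)
  seg 9: up by d7 = 58/5 → (-457/25, -21/5)

d5 = 21/5
d6 = 21/5
d7 = 58/5
d8 = 92/25
d9 = 21/25
endpoint = (-457/25, -21/5)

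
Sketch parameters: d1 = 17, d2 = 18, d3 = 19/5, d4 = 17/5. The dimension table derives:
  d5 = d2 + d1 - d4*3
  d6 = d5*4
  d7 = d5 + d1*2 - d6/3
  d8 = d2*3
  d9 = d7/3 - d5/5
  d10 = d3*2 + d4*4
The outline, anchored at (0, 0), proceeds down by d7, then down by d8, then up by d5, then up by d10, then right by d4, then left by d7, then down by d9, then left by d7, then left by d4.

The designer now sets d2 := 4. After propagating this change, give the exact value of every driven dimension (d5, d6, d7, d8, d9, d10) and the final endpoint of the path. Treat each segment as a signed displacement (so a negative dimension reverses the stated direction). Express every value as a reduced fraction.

Apply edit: d2 := 4
  d5 = d2 + d1 - d4*3 = 54/5
  d6 = d5*4 = 216/5
  d7 = d5 + d1*2 - d6/3 = 152/5
  d8 = d2*3 = 12
  d9 = d7/3 - d5/5 = 598/75
  d10 = d3*2 + d4*4 = 106/5
Walk from origin (0, 0):
  seg 1: down by d7 = 152/5 → (0, -152/5)
  seg 2: down by d8 = 12 → (0, -212/5)
  seg 3: up by d5 = 54/5 → (0, -158/5)
  seg 4: up by d10 = 106/5 → (0, -52/5)
  seg 5: right by d4 = 17/5 → (17/5, -52/5)
  seg 6: left by d7 = 152/5 → (-27, -52/5)
  seg 7: down by d9 = 598/75 → (-27, -1378/75)
  seg 8: left by d7 = 152/5 → (-287/5, -1378/75)
  seg 9: left by d4 = 17/5 → (-304/5, -1378/75)

d5 = 54/5
d6 = 216/5
d7 = 152/5
d8 = 12
d9 = 598/75
d10 = 106/5
endpoint = (-304/5, -1378/75)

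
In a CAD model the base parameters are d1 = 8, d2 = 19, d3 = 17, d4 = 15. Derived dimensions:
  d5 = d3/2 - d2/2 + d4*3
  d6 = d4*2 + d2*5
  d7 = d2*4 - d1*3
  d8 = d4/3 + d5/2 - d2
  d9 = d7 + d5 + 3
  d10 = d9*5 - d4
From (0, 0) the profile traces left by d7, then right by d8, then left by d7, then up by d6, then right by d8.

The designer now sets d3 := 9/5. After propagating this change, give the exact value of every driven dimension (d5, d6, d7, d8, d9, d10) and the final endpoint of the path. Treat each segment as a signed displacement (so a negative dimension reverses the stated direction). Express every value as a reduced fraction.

Apply edit: d3 := 9/5
  d5 = d3/2 - d2/2 + d4*3 = 182/5
  d6 = d4*2 + d2*5 = 125
  d7 = d2*4 - d1*3 = 52
  d8 = d4/3 + d5/2 - d2 = 21/5
  d9 = d7 + d5 + 3 = 457/5
  d10 = d9*5 - d4 = 442
Walk from origin (0, 0):
  seg 1: left by d7 = 52 → (-52, 0)
  seg 2: right by d8 = 21/5 → (-239/5, 0)
  seg 3: left by d7 = 52 → (-499/5, 0)
  seg 4: up by d6 = 125 → (-499/5, 125)
  seg 5: right by d8 = 21/5 → (-478/5, 125)

d5 = 182/5
d6 = 125
d7 = 52
d8 = 21/5
d9 = 457/5
d10 = 442
endpoint = (-478/5, 125)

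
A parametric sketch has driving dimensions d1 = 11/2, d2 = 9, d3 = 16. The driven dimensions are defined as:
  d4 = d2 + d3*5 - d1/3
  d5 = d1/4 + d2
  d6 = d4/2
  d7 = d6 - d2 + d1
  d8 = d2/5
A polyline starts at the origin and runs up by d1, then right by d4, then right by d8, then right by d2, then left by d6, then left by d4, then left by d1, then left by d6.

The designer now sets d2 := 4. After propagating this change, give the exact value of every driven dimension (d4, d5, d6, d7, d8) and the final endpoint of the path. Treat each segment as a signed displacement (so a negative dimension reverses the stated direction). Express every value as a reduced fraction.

d4 = 493/6
d5 = 43/8
d6 = 493/12
d7 = 511/12
d8 = 4/5
endpoint = (-1243/15, 11/2)

Apply edit: d2 := 4
  d4 = d2 + d3*5 - d1/3 = 493/6
  d5 = d1/4 + d2 = 43/8
  d6 = d4/2 = 493/12
  d7 = d6 - d2 + d1 = 511/12
  d8 = d2/5 = 4/5
Walk from origin (0, 0):
  seg 1: up by d1 = 11/2 → (0, 11/2)
  seg 2: right by d4 = 493/6 → (493/6, 11/2)
  seg 3: right by d8 = 4/5 → (2489/30, 11/2)
  seg 4: right by d2 = 4 → (2609/30, 11/2)
  seg 5: left by d6 = 493/12 → (2753/60, 11/2)
  seg 6: left by d4 = 493/6 → (-2177/60, 11/2)
  seg 7: left by d1 = 11/2 → (-2507/60, 11/2)
  seg 8: left by d6 = 493/12 → (-1243/15, 11/2)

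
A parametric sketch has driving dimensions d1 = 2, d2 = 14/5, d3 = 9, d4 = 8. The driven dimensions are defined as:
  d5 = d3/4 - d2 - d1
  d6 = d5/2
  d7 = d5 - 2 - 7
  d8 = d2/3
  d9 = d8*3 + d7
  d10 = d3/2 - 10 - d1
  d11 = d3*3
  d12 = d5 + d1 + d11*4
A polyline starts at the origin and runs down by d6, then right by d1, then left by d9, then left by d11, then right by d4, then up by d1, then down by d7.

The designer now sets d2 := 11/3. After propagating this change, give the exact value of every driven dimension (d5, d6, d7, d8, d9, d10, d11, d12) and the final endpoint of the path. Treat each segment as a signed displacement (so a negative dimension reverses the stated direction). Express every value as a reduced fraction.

d5 = -41/12
d6 = -41/24
d7 = -149/12
d8 = 11/9
d9 = -35/4
d10 = -15/2
d11 = 27
d12 = 1279/12
endpoint = (-33/4, 129/8)

Apply edit: d2 := 11/3
  d5 = d3/4 - d2 - d1 = -41/12
  d6 = d5/2 = -41/24
  d7 = d5 - 2 - 7 = -149/12
  d8 = d2/3 = 11/9
  d9 = d8*3 + d7 = -35/4
  d10 = d3/2 - 10 - d1 = -15/2
  d11 = d3*3 = 27
  d12 = d5 + d1 + d11*4 = 1279/12
Walk from origin (0, 0):
  seg 1: down by d6 = -41/24 → (0, 41/24)
  seg 2: right by d1 = 2 → (2, 41/24)
  seg 3: left by d9 = -35/4 → (43/4, 41/24)
  seg 4: left by d11 = 27 → (-65/4, 41/24)
  seg 5: right by d4 = 8 → (-33/4, 41/24)
  seg 6: up by d1 = 2 → (-33/4, 89/24)
  seg 7: down by d7 = -149/12 → (-33/4, 129/8)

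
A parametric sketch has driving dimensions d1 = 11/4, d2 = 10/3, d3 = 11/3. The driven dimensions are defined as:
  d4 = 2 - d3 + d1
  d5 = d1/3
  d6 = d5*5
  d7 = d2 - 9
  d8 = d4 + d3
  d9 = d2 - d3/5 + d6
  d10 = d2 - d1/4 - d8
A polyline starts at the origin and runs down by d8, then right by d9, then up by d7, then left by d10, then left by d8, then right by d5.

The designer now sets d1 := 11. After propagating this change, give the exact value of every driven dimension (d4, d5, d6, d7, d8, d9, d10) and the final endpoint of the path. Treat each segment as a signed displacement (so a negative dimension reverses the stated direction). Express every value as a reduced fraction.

d4 = 28/3
d5 = 11/3
d6 = 55/3
d7 = -17/3
d8 = 13
d9 = 314/15
d10 = -149/12
endpoint = (1441/60, -56/3)

Apply edit: d1 := 11
  d4 = 2 - d3 + d1 = 28/3
  d5 = d1/3 = 11/3
  d6 = d5*5 = 55/3
  d7 = d2 - 9 = -17/3
  d8 = d4 + d3 = 13
  d9 = d2 - d3/5 + d6 = 314/15
  d10 = d2 - d1/4 - d8 = -149/12
Walk from origin (0, 0):
  seg 1: down by d8 = 13 → (0, -13)
  seg 2: right by d9 = 314/15 → (314/15, -13)
  seg 3: up by d7 = -17/3 → (314/15, -56/3)
  seg 4: left by d10 = -149/12 → (667/20, -56/3)
  seg 5: left by d8 = 13 → (407/20, -56/3)
  seg 6: right by d5 = 11/3 → (1441/60, -56/3)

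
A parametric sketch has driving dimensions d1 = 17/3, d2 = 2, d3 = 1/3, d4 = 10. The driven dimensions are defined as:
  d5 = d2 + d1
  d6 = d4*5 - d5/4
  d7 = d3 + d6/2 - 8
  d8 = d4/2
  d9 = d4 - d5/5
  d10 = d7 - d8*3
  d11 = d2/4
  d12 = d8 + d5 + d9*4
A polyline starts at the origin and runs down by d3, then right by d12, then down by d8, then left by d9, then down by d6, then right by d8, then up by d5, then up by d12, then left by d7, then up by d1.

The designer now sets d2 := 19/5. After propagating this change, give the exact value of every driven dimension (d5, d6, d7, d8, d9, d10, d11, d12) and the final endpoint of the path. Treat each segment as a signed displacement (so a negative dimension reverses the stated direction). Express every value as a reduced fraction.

Apply edit: d2 := 19/5
  d5 = d2 + d1 = 142/15
  d6 = d4*5 - d5/4 = 1429/30
  d7 = d3 + d6/2 - 8 = 323/20
  d8 = d4/2 = 5
  d9 = d4 - d5/5 = 608/75
  d10 = d7 - d8*3 = 23/20
  d11 = d2/4 = 19/20
  d12 = d8 + d5 + d9*4 = 3517/75
Walk from origin (0, 0):
  seg 1: down by d3 = 1/3 → (0, -1/3)
  seg 2: right by d12 = 3517/75 → (3517/75, -1/3)
  seg 3: down by d8 = 5 → (3517/75, -16/3)
  seg 4: left by d9 = 608/75 → (2909/75, -16/3)
  seg 5: down by d6 = 1429/30 → (2909/75, -1589/30)
  seg 6: right by d8 = 5 → (3284/75, -1589/30)
  seg 7: up by d5 = 142/15 → (3284/75, -87/2)
  seg 8: up by d12 = 3517/75 → (3284/75, 509/150)
  seg 9: left by d7 = 323/20 → (8291/300, 509/150)
  seg 10: up by d1 = 17/3 → (8291/300, 453/50)

d5 = 142/15
d6 = 1429/30
d7 = 323/20
d8 = 5
d9 = 608/75
d10 = 23/20
d11 = 19/20
d12 = 3517/75
endpoint = (8291/300, 453/50)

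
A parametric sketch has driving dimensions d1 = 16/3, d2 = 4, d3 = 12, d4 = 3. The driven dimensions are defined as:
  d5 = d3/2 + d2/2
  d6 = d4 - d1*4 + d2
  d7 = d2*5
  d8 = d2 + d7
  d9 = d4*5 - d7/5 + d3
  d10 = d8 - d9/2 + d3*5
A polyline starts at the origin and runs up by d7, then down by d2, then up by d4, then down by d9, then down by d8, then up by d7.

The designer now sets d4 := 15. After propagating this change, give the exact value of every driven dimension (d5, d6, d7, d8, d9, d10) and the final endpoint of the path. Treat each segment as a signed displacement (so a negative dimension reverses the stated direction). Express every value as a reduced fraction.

Apply edit: d4 := 15
  d5 = d3/2 + d2/2 = 8
  d6 = d4 - d1*4 + d2 = -7/3
  d7 = d2*5 = 20
  d8 = d2 + d7 = 24
  d9 = d4*5 - d7/5 + d3 = 83
  d10 = d8 - d9/2 + d3*5 = 85/2
Walk from origin (0, 0):
  seg 1: up by d7 = 20 → (0, 20)
  seg 2: down by d2 = 4 → (0, 16)
  seg 3: up by d4 = 15 → (0, 31)
  seg 4: down by d9 = 83 → (0, -52)
  seg 5: down by d8 = 24 → (0, -76)
  seg 6: up by d7 = 20 → (0, -56)

d5 = 8
d6 = -7/3
d7 = 20
d8 = 24
d9 = 83
d10 = 85/2
endpoint = (0, -56)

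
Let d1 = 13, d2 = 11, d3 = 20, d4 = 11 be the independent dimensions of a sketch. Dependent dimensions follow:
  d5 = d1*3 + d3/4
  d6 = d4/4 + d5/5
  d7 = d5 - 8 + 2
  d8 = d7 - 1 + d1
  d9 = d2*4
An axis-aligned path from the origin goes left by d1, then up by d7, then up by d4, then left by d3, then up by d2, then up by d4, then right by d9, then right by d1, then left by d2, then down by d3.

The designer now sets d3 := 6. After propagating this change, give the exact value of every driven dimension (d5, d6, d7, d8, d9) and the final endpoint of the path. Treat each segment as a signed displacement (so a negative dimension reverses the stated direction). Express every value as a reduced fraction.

Apply edit: d3 := 6
  d5 = d1*3 + d3/4 = 81/2
  d6 = d4/4 + d5/5 = 217/20
  d7 = d5 - 8 + 2 = 69/2
  d8 = d7 - 1 + d1 = 93/2
  d9 = d2*4 = 44
Walk from origin (0, 0):
  seg 1: left by d1 = 13 → (-13, 0)
  seg 2: up by d7 = 69/2 → (-13, 69/2)
  seg 3: up by d4 = 11 → (-13, 91/2)
  seg 4: left by d3 = 6 → (-19, 91/2)
  seg 5: up by d2 = 11 → (-19, 113/2)
  seg 6: up by d4 = 11 → (-19, 135/2)
  seg 7: right by d9 = 44 → (25, 135/2)
  seg 8: right by d1 = 13 → (38, 135/2)
  seg 9: left by d2 = 11 → (27, 135/2)
  seg 10: down by d3 = 6 → (27, 123/2)

d5 = 81/2
d6 = 217/20
d7 = 69/2
d8 = 93/2
d9 = 44
endpoint = (27, 123/2)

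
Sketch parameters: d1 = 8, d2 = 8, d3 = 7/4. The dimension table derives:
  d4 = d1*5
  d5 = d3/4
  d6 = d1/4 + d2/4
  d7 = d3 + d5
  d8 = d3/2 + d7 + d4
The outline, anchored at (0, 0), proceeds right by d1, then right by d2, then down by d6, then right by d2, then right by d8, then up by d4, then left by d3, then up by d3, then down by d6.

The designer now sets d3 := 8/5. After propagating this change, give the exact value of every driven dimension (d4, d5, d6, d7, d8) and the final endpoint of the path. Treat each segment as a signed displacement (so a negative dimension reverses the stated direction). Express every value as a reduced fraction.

Apply edit: d3 := 8/5
  d4 = d1*5 = 40
  d5 = d3/4 = 2/5
  d6 = d1/4 + d2/4 = 4
  d7 = d3 + d5 = 2
  d8 = d3/2 + d7 + d4 = 214/5
Walk from origin (0, 0):
  seg 1: right by d1 = 8 → (8, 0)
  seg 2: right by d2 = 8 → (16, 0)
  seg 3: down by d6 = 4 → (16, -4)
  seg 4: right by d2 = 8 → (24, -4)
  seg 5: right by d8 = 214/5 → (334/5, -4)
  seg 6: up by d4 = 40 → (334/5, 36)
  seg 7: left by d3 = 8/5 → (326/5, 36)
  seg 8: up by d3 = 8/5 → (326/5, 188/5)
  seg 9: down by d6 = 4 → (326/5, 168/5)

d4 = 40
d5 = 2/5
d6 = 4
d7 = 2
d8 = 214/5
endpoint = (326/5, 168/5)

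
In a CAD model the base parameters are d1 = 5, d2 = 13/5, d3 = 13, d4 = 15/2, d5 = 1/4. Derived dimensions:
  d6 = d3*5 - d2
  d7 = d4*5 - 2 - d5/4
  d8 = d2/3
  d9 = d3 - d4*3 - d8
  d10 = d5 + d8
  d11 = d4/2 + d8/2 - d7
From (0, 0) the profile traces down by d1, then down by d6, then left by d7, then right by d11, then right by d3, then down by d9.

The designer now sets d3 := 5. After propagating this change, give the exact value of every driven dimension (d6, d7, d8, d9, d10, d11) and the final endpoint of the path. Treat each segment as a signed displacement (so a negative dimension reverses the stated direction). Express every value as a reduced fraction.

d6 = 112/5
d7 = 567/16
d8 = 13/15
d9 = -551/30
d10 = 67/60
d11 = -7501/240
endpoint = (-7403/120, -271/30)

Apply edit: d3 := 5
  d6 = d3*5 - d2 = 112/5
  d7 = d4*5 - 2 - d5/4 = 567/16
  d8 = d2/3 = 13/15
  d9 = d3 - d4*3 - d8 = -551/30
  d10 = d5 + d8 = 67/60
  d11 = d4/2 + d8/2 - d7 = -7501/240
Walk from origin (0, 0):
  seg 1: down by d1 = 5 → (0, -5)
  seg 2: down by d6 = 112/5 → (0, -137/5)
  seg 3: left by d7 = 567/16 → (-567/16, -137/5)
  seg 4: right by d11 = -7501/240 → (-8003/120, -137/5)
  seg 5: right by d3 = 5 → (-7403/120, -137/5)
  seg 6: down by d9 = -551/30 → (-7403/120, -271/30)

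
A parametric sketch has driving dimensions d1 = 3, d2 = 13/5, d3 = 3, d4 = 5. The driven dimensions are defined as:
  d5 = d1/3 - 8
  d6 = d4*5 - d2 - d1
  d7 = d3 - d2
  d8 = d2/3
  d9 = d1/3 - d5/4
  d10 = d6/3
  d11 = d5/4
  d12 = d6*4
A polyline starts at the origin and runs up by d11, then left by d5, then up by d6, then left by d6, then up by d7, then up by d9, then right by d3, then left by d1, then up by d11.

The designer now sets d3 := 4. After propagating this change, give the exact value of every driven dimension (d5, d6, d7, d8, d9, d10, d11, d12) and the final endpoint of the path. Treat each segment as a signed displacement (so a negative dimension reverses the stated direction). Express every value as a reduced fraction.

Apply edit: d3 := 4
  d5 = d1/3 - 8 = -7
  d6 = d4*5 - d2 - d1 = 97/5
  d7 = d3 - d2 = 7/5
  d8 = d2/3 = 13/15
  d9 = d1/3 - d5/4 = 11/4
  d10 = d6/3 = 97/15
  d11 = d5/4 = -7/4
  d12 = d6*4 = 388/5
Walk from origin (0, 0):
  seg 1: up by d11 = -7/4 → (0, -7/4)
  seg 2: left by d5 = -7 → (7, -7/4)
  seg 3: up by d6 = 97/5 → (7, 353/20)
  seg 4: left by d6 = 97/5 → (-62/5, 353/20)
  seg 5: up by d7 = 7/5 → (-62/5, 381/20)
  seg 6: up by d9 = 11/4 → (-62/5, 109/5)
  seg 7: right by d3 = 4 → (-42/5, 109/5)
  seg 8: left by d1 = 3 → (-57/5, 109/5)
  seg 9: up by d11 = -7/4 → (-57/5, 401/20)

d5 = -7
d6 = 97/5
d7 = 7/5
d8 = 13/15
d9 = 11/4
d10 = 97/15
d11 = -7/4
d12 = 388/5
endpoint = (-57/5, 401/20)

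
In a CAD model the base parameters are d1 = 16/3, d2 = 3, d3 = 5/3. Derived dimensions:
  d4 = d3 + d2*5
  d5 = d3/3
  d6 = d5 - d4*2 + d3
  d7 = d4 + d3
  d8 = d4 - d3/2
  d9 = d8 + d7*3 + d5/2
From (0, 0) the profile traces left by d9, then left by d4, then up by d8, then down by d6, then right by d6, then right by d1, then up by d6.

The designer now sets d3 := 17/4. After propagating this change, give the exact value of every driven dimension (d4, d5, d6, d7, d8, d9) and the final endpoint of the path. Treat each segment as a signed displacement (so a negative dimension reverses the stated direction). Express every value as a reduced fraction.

Apply edit: d3 := 17/4
  d4 = d3 + d2*5 = 77/4
  d5 = d3/3 = 17/12
  d6 = d5 - d4*2 + d3 = -197/6
  d7 = d4 + d3 = 47/2
  d8 = d4 - d3/2 = 137/8
  d9 = d8 + d7*3 + d5/2 = 265/3
Walk from origin (0, 0):
  seg 1: left by d9 = 265/3 → (-265/3, 0)
  seg 2: left by d4 = 77/4 → (-1291/12, 0)
  seg 3: up by d8 = 137/8 → (-1291/12, 137/8)
  seg 4: down by d6 = -197/6 → (-1291/12, 1199/24)
  seg 5: right by d6 = -197/6 → (-1685/12, 1199/24)
  seg 6: right by d1 = 16/3 → (-1621/12, 1199/24)
  seg 7: up by d6 = -197/6 → (-1621/12, 137/8)

d4 = 77/4
d5 = 17/12
d6 = -197/6
d7 = 47/2
d8 = 137/8
d9 = 265/3
endpoint = (-1621/12, 137/8)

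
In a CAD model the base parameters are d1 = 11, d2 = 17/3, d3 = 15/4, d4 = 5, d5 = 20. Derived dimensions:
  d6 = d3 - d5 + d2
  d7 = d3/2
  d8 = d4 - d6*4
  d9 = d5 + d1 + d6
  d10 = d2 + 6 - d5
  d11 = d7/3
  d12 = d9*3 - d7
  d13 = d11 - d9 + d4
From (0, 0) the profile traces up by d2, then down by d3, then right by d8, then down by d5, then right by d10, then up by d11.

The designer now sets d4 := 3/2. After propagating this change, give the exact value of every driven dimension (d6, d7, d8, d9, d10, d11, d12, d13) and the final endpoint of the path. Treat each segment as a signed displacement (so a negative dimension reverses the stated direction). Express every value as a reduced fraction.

d6 = -127/12
d7 = 15/8
d8 = 263/6
d9 = 245/12
d10 = -25/3
d11 = 5/8
d12 = 475/8
d13 = -439/24
endpoint = (71/2, -419/24)

Apply edit: d4 := 3/2
  d6 = d3 - d5 + d2 = -127/12
  d7 = d3/2 = 15/8
  d8 = d4 - d6*4 = 263/6
  d9 = d5 + d1 + d6 = 245/12
  d10 = d2 + 6 - d5 = -25/3
  d11 = d7/3 = 5/8
  d12 = d9*3 - d7 = 475/8
  d13 = d11 - d9 + d4 = -439/24
Walk from origin (0, 0):
  seg 1: up by d2 = 17/3 → (0, 17/3)
  seg 2: down by d3 = 15/4 → (0, 23/12)
  seg 3: right by d8 = 263/6 → (263/6, 23/12)
  seg 4: down by d5 = 20 → (263/6, -217/12)
  seg 5: right by d10 = -25/3 → (71/2, -217/12)
  seg 6: up by d11 = 5/8 → (71/2, -419/24)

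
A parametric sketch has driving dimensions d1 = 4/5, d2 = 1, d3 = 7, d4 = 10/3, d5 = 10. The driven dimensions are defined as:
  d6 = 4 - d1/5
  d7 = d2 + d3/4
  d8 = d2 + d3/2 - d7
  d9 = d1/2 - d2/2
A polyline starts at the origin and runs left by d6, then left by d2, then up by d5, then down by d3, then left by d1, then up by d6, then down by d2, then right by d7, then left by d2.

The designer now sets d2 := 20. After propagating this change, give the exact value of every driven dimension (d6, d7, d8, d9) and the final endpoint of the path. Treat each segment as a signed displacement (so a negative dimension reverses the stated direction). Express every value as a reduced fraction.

d6 = 96/25
d7 = 87/4
d8 = 7/4
d9 = -48/5
endpoint = (-2289/100, -329/25)

Apply edit: d2 := 20
  d6 = 4 - d1/5 = 96/25
  d7 = d2 + d3/4 = 87/4
  d8 = d2 + d3/2 - d7 = 7/4
  d9 = d1/2 - d2/2 = -48/5
Walk from origin (0, 0):
  seg 1: left by d6 = 96/25 → (-96/25, 0)
  seg 2: left by d2 = 20 → (-596/25, 0)
  seg 3: up by d5 = 10 → (-596/25, 10)
  seg 4: down by d3 = 7 → (-596/25, 3)
  seg 5: left by d1 = 4/5 → (-616/25, 3)
  seg 6: up by d6 = 96/25 → (-616/25, 171/25)
  seg 7: down by d2 = 20 → (-616/25, -329/25)
  seg 8: right by d7 = 87/4 → (-289/100, -329/25)
  seg 9: left by d2 = 20 → (-2289/100, -329/25)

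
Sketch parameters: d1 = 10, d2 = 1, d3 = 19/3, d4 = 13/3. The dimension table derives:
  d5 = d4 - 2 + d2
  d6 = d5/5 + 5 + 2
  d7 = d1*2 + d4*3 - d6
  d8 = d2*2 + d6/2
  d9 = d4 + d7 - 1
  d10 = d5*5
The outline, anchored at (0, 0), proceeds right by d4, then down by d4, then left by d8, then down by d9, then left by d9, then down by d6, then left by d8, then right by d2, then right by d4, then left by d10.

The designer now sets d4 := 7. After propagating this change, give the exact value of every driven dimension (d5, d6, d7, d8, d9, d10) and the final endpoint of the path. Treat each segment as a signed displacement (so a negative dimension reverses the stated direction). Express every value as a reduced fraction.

d5 = 6
d6 = 41/5
d7 = 164/5
d8 = 61/10
d9 = 194/5
d10 = 30
endpoint = (-66, -54)

Apply edit: d4 := 7
  d5 = d4 - 2 + d2 = 6
  d6 = d5/5 + 5 + 2 = 41/5
  d7 = d1*2 + d4*3 - d6 = 164/5
  d8 = d2*2 + d6/2 = 61/10
  d9 = d4 + d7 - 1 = 194/5
  d10 = d5*5 = 30
Walk from origin (0, 0):
  seg 1: right by d4 = 7 → (7, 0)
  seg 2: down by d4 = 7 → (7, -7)
  seg 3: left by d8 = 61/10 → (9/10, -7)
  seg 4: down by d9 = 194/5 → (9/10, -229/5)
  seg 5: left by d9 = 194/5 → (-379/10, -229/5)
  seg 6: down by d6 = 41/5 → (-379/10, -54)
  seg 7: left by d8 = 61/10 → (-44, -54)
  seg 8: right by d2 = 1 → (-43, -54)
  seg 9: right by d4 = 7 → (-36, -54)
  seg 10: left by d10 = 30 → (-66, -54)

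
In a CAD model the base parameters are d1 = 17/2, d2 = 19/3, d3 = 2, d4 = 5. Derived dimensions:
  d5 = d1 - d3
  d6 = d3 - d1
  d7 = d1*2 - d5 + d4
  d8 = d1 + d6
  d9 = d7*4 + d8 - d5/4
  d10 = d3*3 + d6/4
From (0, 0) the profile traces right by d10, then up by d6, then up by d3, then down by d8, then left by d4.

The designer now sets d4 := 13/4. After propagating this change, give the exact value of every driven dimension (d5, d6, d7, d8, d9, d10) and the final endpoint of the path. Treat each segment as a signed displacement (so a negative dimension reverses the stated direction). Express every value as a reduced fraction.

Apply edit: d4 := 13/4
  d5 = d1 - d3 = 13/2
  d6 = d3 - d1 = -13/2
  d7 = d1*2 - d5 + d4 = 55/4
  d8 = d1 + d6 = 2
  d9 = d7*4 + d8 - d5/4 = 443/8
  d10 = d3*3 + d6/4 = 35/8
Walk from origin (0, 0):
  seg 1: right by d10 = 35/8 → (35/8, 0)
  seg 2: up by d6 = -13/2 → (35/8, -13/2)
  seg 3: up by d3 = 2 → (35/8, -9/2)
  seg 4: down by d8 = 2 → (35/8, -13/2)
  seg 5: left by d4 = 13/4 → (9/8, -13/2)

d5 = 13/2
d6 = -13/2
d7 = 55/4
d8 = 2
d9 = 443/8
d10 = 35/8
endpoint = (9/8, -13/2)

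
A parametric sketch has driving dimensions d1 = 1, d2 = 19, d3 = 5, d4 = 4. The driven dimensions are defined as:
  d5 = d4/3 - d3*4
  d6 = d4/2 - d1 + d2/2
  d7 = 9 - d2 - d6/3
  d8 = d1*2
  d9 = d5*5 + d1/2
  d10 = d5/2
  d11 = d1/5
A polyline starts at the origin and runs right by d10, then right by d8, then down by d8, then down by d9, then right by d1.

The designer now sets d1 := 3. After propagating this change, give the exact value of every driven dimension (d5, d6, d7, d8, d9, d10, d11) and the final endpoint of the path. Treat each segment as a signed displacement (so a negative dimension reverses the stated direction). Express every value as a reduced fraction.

Apply edit: d1 := 3
  d5 = d4/3 - d3*4 = -56/3
  d6 = d4/2 - d1 + d2/2 = 17/2
  d7 = 9 - d2 - d6/3 = -77/6
  d8 = d1*2 = 6
  d9 = d5*5 + d1/2 = -551/6
  d10 = d5/2 = -28/3
  d11 = d1/5 = 3/5
Walk from origin (0, 0):
  seg 1: right by d10 = -28/3 → (-28/3, 0)
  seg 2: right by d8 = 6 → (-10/3, 0)
  seg 3: down by d8 = 6 → (-10/3, -6)
  seg 4: down by d9 = -551/6 → (-10/3, 515/6)
  seg 5: right by d1 = 3 → (-1/3, 515/6)

d5 = -56/3
d6 = 17/2
d7 = -77/6
d8 = 6
d9 = -551/6
d10 = -28/3
d11 = 3/5
endpoint = (-1/3, 515/6)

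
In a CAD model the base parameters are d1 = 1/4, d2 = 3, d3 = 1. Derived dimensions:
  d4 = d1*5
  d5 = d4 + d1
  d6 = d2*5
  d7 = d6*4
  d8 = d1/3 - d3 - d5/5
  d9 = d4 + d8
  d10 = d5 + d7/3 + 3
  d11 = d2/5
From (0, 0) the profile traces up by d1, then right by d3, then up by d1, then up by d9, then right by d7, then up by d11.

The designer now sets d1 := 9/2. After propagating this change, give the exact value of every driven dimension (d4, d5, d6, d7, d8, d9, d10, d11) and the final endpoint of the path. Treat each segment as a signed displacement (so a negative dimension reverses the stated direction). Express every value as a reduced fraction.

d4 = 45/2
d5 = 27
d6 = 15
d7 = 60
d8 = -49/10
d9 = 88/5
d10 = 50
d11 = 3/5
endpoint = (61, 136/5)

Apply edit: d1 := 9/2
  d4 = d1*5 = 45/2
  d5 = d4 + d1 = 27
  d6 = d2*5 = 15
  d7 = d6*4 = 60
  d8 = d1/3 - d3 - d5/5 = -49/10
  d9 = d4 + d8 = 88/5
  d10 = d5 + d7/3 + 3 = 50
  d11 = d2/5 = 3/5
Walk from origin (0, 0):
  seg 1: up by d1 = 9/2 → (0, 9/2)
  seg 2: right by d3 = 1 → (1, 9/2)
  seg 3: up by d1 = 9/2 → (1, 9)
  seg 4: up by d9 = 88/5 → (1, 133/5)
  seg 5: right by d7 = 60 → (61, 133/5)
  seg 6: up by d11 = 3/5 → (61, 136/5)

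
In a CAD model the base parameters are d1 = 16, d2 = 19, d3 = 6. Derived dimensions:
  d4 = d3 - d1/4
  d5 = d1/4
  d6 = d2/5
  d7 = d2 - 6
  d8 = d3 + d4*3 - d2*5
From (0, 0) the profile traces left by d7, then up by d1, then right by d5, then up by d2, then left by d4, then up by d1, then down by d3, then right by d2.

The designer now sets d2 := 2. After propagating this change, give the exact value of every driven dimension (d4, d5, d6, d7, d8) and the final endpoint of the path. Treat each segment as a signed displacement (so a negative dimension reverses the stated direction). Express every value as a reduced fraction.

Apply edit: d2 := 2
  d4 = d3 - d1/4 = 2
  d5 = d1/4 = 4
  d6 = d2/5 = 2/5
  d7 = d2 - 6 = -4
  d8 = d3 + d4*3 - d2*5 = 2
Walk from origin (0, 0):
  seg 1: left by d7 = -4 → (4, 0)
  seg 2: up by d1 = 16 → (4, 16)
  seg 3: right by d5 = 4 → (8, 16)
  seg 4: up by d2 = 2 → (8, 18)
  seg 5: left by d4 = 2 → (6, 18)
  seg 6: up by d1 = 16 → (6, 34)
  seg 7: down by d3 = 6 → (6, 28)
  seg 8: right by d2 = 2 → (8, 28)

d4 = 2
d5 = 4
d6 = 2/5
d7 = -4
d8 = 2
endpoint = (8, 28)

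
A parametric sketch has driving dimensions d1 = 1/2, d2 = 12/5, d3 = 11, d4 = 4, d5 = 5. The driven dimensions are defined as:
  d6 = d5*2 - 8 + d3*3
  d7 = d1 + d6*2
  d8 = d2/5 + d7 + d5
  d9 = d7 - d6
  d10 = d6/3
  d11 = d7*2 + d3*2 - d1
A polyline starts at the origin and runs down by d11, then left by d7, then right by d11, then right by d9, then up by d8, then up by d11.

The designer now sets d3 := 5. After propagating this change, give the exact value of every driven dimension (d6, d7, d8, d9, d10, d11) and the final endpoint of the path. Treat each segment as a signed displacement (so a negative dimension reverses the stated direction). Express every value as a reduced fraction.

d6 = 17
d7 = 69/2
d8 = 1999/50
d9 = 35/2
d10 = 17/3
d11 = 157/2
endpoint = (123/2, 1999/50)

Apply edit: d3 := 5
  d6 = d5*2 - 8 + d3*3 = 17
  d7 = d1 + d6*2 = 69/2
  d8 = d2/5 + d7 + d5 = 1999/50
  d9 = d7 - d6 = 35/2
  d10 = d6/3 = 17/3
  d11 = d7*2 + d3*2 - d1 = 157/2
Walk from origin (0, 0):
  seg 1: down by d11 = 157/2 → (0, -157/2)
  seg 2: left by d7 = 69/2 → (-69/2, -157/2)
  seg 3: right by d11 = 157/2 → (44, -157/2)
  seg 4: right by d9 = 35/2 → (123/2, -157/2)
  seg 5: up by d8 = 1999/50 → (123/2, -963/25)
  seg 6: up by d11 = 157/2 → (123/2, 1999/50)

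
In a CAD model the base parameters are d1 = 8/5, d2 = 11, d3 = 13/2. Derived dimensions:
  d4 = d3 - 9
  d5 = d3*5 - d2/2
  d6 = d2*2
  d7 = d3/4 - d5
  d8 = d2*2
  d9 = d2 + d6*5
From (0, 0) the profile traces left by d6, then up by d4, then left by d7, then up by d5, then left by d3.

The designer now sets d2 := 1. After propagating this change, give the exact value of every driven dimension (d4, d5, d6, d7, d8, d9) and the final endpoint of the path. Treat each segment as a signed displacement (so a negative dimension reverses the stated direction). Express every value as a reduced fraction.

d4 = -5/2
d5 = 32
d6 = 2
d7 = -243/8
d8 = 2
d9 = 11
endpoint = (175/8, 59/2)

Apply edit: d2 := 1
  d4 = d3 - 9 = -5/2
  d5 = d3*5 - d2/2 = 32
  d6 = d2*2 = 2
  d7 = d3/4 - d5 = -243/8
  d8 = d2*2 = 2
  d9 = d2 + d6*5 = 11
Walk from origin (0, 0):
  seg 1: left by d6 = 2 → (-2, 0)
  seg 2: up by d4 = -5/2 → (-2, -5/2)
  seg 3: left by d7 = -243/8 → (227/8, -5/2)
  seg 4: up by d5 = 32 → (227/8, 59/2)
  seg 5: left by d3 = 13/2 → (175/8, 59/2)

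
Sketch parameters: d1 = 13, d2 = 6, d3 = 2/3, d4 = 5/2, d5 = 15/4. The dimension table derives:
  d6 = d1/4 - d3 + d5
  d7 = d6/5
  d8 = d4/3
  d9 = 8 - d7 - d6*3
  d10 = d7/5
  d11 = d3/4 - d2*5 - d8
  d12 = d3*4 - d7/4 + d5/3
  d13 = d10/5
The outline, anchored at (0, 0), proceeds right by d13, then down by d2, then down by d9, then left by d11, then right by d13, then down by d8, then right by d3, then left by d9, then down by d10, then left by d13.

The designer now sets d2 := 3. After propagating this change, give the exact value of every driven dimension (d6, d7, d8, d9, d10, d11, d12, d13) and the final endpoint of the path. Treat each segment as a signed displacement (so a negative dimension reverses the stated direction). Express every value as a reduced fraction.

Apply edit: d2 := 3
  d6 = d1/4 - d3 + d5 = 19/3
  d7 = d6/5 = 19/15
  d8 = d4/3 = 5/6
  d9 = 8 - d7 - d6*3 = -184/15
  d10 = d7/5 = 19/75
  d11 = d3/4 - d2*5 - d8 = -47/3
  d12 = d3*4 - d7/4 + d5/3 = 18/5
  d13 = d10/5 = 19/375
Walk from origin (0, 0):
  seg 1: right by d13 = 19/375 → (19/375, 0)
  seg 2: down by d2 = 3 → (19/375, -3)
  seg 3: down by d9 = -184/15 → (19/375, 139/15)
  seg 4: left by d11 = -47/3 → (5894/375, 139/15)
  seg 5: right by d13 = 19/375 → (1971/125, 139/15)
  seg 6: down by d8 = 5/6 → (1971/125, 253/30)
  seg 7: right by d3 = 2/3 → (6163/375, 253/30)
  seg 8: left by d9 = -184/15 → (10763/375, 253/30)
  seg 9: down by d10 = 19/75 → (10763/375, 409/50)
  seg 10: left by d13 = 19/375 → (10744/375, 409/50)

d6 = 19/3
d7 = 19/15
d8 = 5/6
d9 = -184/15
d10 = 19/75
d11 = -47/3
d12 = 18/5
d13 = 19/375
endpoint = (10744/375, 409/50)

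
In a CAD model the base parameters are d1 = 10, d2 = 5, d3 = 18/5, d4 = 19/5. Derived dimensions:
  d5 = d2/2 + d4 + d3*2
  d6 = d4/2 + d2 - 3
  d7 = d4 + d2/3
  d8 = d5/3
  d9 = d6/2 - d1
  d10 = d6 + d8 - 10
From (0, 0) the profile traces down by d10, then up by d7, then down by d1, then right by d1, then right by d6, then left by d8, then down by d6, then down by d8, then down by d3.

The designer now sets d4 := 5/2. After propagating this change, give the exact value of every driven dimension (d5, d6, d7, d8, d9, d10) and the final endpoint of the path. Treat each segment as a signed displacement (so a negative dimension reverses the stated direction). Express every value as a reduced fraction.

Apply edit: d4 := 5/2
  d5 = d2/2 + d4 + d3*2 = 61/5
  d6 = d4/2 + d2 - 3 = 13/4
  d7 = d4 + d2/3 = 25/6
  d8 = d5/3 = 61/15
  d9 = d6/2 - d1 = -67/8
  d10 = d6 + d8 - 10 = -161/60
Walk from origin (0, 0):
  seg 1: down by d10 = -161/60 → (0, 161/60)
  seg 2: up by d7 = 25/6 → (0, 137/20)
  seg 3: down by d1 = 10 → (0, -63/20)
  seg 4: right by d1 = 10 → (10, -63/20)
  seg 5: right by d6 = 13/4 → (53/4, -63/20)
  seg 6: left by d8 = 61/15 → (551/60, -63/20)
  seg 7: down by d6 = 13/4 → (551/60, -32/5)
  seg 8: down by d8 = 61/15 → (551/60, -157/15)
  seg 9: down by d3 = 18/5 → (551/60, -211/15)

d5 = 61/5
d6 = 13/4
d7 = 25/6
d8 = 61/15
d9 = -67/8
d10 = -161/60
endpoint = (551/60, -211/15)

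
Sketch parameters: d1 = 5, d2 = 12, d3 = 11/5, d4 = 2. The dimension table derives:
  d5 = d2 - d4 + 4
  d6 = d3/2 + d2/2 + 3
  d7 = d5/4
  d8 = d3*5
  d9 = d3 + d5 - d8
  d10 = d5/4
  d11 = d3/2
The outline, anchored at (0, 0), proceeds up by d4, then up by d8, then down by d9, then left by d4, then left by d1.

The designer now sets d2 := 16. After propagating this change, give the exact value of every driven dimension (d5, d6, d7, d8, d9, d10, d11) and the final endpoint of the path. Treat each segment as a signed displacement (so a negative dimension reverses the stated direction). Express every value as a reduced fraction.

Apply edit: d2 := 16
  d5 = d2 - d4 + 4 = 18
  d6 = d3/2 + d2/2 + 3 = 121/10
  d7 = d5/4 = 9/2
  d8 = d3*5 = 11
  d9 = d3 + d5 - d8 = 46/5
  d10 = d5/4 = 9/2
  d11 = d3/2 = 11/10
Walk from origin (0, 0):
  seg 1: up by d4 = 2 → (0, 2)
  seg 2: up by d8 = 11 → (0, 13)
  seg 3: down by d9 = 46/5 → (0, 19/5)
  seg 4: left by d4 = 2 → (-2, 19/5)
  seg 5: left by d1 = 5 → (-7, 19/5)

d5 = 18
d6 = 121/10
d7 = 9/2
d8 = 11
d9 = 46/5
d10 = 9/2
d11 = 11/10
endpoint = (-7, 19/5)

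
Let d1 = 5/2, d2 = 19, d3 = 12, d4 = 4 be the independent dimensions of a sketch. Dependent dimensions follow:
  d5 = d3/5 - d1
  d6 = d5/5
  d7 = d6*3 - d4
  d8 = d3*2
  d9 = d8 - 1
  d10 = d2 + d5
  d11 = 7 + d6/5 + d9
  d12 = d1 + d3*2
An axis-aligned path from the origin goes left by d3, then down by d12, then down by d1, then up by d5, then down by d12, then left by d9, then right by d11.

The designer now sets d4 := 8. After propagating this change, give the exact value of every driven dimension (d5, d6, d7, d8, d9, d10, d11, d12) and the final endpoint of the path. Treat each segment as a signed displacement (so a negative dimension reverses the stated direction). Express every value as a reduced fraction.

d5 = -1/10
d6 = -1/50
d7 = -403/50
d8 = 24
d9 = 23
d10 = 189/10
d11 = 7499/250
d12 = 53/2
endpoint = (-1251/250, -278/5)

Apply edit: d4 := 8
  d5 = d3/5 - d1 = -1/10
  d6 = d5/5 = -1/50
  d7 = d6*3 - d4 = -403/50
  d8 = d3*2 = 24
  d9 = d8 - 1 = 23
  d10 = d2 + d5 = 189/10
  d11 = 7 + d6/5 + d9 = 7499/250
  d12 = d1 + d3*2 = 53/2
Walk from origin (0, 0):
  seg 1: left by d3 = 12 → (-12, 0)
  seg 2: down by d12 = 53/2 → (-12, -53/2)
  seg 3: down by d1 = 5/2 → (-12, -29)
  seg 4: up by d5 = -1/10 → (-12, -291/10)
  seg 5: down by d12 = 53/2 → (-12, -278/5)
  seg 6: left by d9 = 23 → (-35, -278/5)
  seg 7: right by d11 = 7499/250 → (-1251/250, -278/5)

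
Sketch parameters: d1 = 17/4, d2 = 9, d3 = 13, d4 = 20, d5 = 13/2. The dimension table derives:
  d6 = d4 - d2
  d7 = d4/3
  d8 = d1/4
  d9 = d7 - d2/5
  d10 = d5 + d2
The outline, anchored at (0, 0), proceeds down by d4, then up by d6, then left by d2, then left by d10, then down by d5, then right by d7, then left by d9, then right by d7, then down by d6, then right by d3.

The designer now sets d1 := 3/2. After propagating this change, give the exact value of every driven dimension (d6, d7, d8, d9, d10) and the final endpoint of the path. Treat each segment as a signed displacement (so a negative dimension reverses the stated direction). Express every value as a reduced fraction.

d6 = 11
d7 = 20/3
d8 = 3/8
d9 = 73/15
d10 = 31/2
endpoint = (-91/30, -53/2)

Apply edit: d1 := 3/2
  d6 = d4 - d2 = 11
  d7 = d4/3 = 20/3
  d8 = d1/4 = 3/8
  d9 = d7 - d2/5 = 73/15
  d10 = d5 + d2 = 31/2
Walk from origin (0, 0):
  seg 1: down by d4 = 20 → (0, -20)
  seg 2: up by d6 = 11 → (0, -9)
  seg 3: left by d2 = 9 → (-9, -9)
  seg 4: left by d10 = 31/2 → (-49/2, -9)
  seg 5: down by d5 = 13/2 → (-49/2, -31/2)
  seg 6: right by d7 = 20/3 → (-107/6, -31/2)
  seg 7: left by d9 = 73/15 → (-227/10, -31/2)
  seg 8: right by d7 = 20/3 → (-481/30, -31/2)
  seg 9: down by d6 = 11 → (-481/30, -53/2)
  seg 10: right by d3 = 13 → (-91/30, -53/2)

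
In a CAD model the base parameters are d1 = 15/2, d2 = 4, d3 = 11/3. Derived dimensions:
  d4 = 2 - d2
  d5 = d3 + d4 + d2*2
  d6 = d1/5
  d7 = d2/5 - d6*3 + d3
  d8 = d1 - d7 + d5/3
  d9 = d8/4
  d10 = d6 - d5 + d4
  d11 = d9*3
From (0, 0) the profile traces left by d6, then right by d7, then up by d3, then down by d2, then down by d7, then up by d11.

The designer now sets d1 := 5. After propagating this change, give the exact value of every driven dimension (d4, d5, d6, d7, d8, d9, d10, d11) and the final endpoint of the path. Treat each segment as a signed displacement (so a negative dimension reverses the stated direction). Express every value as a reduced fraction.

Apply edit: d1 := 5
  d4 = 2 - d2 = -2
  d5 = d3 + d4 + d2*2 = 29/3
  d6 = d1/5 = 1
  d7 = d2/5 - d6*3 + d3 = 22/15
  d8 = d1 - d7 + d5/3 = 304/45
  d9 = d8/4 = 76/45
  d10 = d6 - d5 + d4 = -32/3
  d11 = d9*3 = 76/15
Walk from origin (0, 0):
  seg 1: left by d6 = 1 → (-1, 0)
  seg 2: right by d7 = 22/15 → (7/15, 0)
  seg 3: up by d3 = 11/3 → (7/15, 11/3)
  seg 4: down by d2 = 4 → (7/15, -1/3)
  seg 5: down by d7 = 22/15 → (7/15, -9/5)
  seg 6: up by d11 = 76/15 → (7/15, 49/15)

d4 = -2
d5 = 29/3
d6 = 1
d7 = 22/15
d8 = 304/45
d9 = 76/45
d10 = -32/3
d11 = 76/15
endpoint = (7/15, 49/15)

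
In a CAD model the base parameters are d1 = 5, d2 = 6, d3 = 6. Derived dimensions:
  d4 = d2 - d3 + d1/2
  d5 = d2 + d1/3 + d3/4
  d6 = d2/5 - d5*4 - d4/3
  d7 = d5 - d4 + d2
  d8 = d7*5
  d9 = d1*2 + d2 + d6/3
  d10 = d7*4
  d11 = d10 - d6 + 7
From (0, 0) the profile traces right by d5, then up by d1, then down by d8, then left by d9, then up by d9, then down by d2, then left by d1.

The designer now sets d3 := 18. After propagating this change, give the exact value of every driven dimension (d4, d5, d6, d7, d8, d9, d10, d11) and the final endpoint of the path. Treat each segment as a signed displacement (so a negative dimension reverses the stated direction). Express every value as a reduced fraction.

d4 = -19/2
d5 = 73/6
d6 = -443/10
d7 = 83/3
d8 = 415/3
d9 = 37/30
d10 = 332/3
d11 = 4859/30
endpoint = (89/15, -1381/10)

Apply edit: d3 := 18
  d4 = d2 - d3 + d1/2 = -19/2
  d5 = d2 + d1/3 + d3/4 = 73/6
  d6 = d2/5 - d5*4 - d4/3 = -443/10
  d7 = d5 - d4 + d2 = 83/3
  d8 = d7*5 = 415/3
  d9 = d1*2 + d2 + d6/3 = 37/30
  d10 = d7*4 = 332/3
  d11 = d10 - d6 + 7 = 4859/30
Walk from origin (0, 0):
  seg 1: right by d5 = 73/6 → (73/6, 0)
  seg 2: up by d1 = 5 → (73/6, 5)
  seg 3: down by d8 = 415/3 → (73/6, -400/3)
  seg 4: left by d9 = 37/30 → (164/15, -400/3)
  seg 5: up by d9 = 37/30 → (164/15, -1321/10)
  seg 6: down by d2 = 6 → (164/15, -1381/10)
  seg 7: left by d1 = 5 → (89/15, -1381/10)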